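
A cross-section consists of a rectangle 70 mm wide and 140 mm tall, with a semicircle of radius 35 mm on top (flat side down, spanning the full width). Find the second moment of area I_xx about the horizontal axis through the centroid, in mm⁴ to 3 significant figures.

Split into non-overlapping primitives; take the origin at the lower-left of the bounding box.
Rectangular body: 70 × 140, A = 9 800 mm², y = 70 mm, Ī = 16 006 667 mm⁴.
Semicircular cap: semicircle r = 35, A = 1924.2 mm², y = 154.85 mm, Ī = 164 704 mm⁴.
Centroid: ȳ = ΣA·y / ΣA = 83.927 mm.
Transfer each piece to the horizontal axis through the centroid using Ī + A·d² with d = y − 83.927:
  rectangular body: d = -13.927 mm → contributes +17 907 391 mm⁴
  semicircular cap: d = 70.928 mm → contributes +9 845 012 mm⁴
Total I = 27 752 402 mm⁴.

I_xx ≈ 2.78 × 10⁷ mm⁴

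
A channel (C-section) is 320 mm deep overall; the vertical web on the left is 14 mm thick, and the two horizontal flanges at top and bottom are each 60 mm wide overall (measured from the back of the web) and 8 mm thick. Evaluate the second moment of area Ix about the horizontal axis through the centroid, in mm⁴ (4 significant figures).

Ix ≈ 5.614 × 10⁷ mm⁴

Break the section into simple shapes (no overlaps), measuring from the bottom-left corner of the bounding box.
Web: 14 × 320, A = 4 480 mm², y = 160 mm, Ī = 38 229 333 mm⁴.
Top flange (beyond web): 46 × 8, A = 368 mm², y = 316 mm, Ī = 1962.67 mm⁴.
Bottom flange (beyond web): 46 × 8, A = 368 mm², y = 4 mm, Ī = 1962.67 mm⁴.
By symmetry the centroid is at mid-height, ȳ = 160 mm.
Transfer each piece to the horizontal axis through the centroid using Ī + A·d² with d = y − 160:
  web: d = 0 mm → contributes +38 229 333 mm⁴
  top flange (beyond web): d = 156 mm → contributes +8 957 611 mm⁴
  bottom flange (beyond web): d = -156 mm → contributes +8 957 611 mm⁴
Total I = 56 144 555 mm⁴.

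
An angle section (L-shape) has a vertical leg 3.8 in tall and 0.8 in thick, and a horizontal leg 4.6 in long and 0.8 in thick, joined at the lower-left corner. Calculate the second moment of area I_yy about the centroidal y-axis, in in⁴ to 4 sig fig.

I_yy ≈ 11.86 in⁴

Decompose the section into non-overlapping parts with the origin at the bottom-left of its bounding rectangle.
Vertical leg: 0.8 × 3.8, A = 3.04 in², x = 0.4 in, Ī = 0.162133 in⁴.
Horizontal leg (remainder): 3.8 × 0.8, A = 3.04 in², x = 2.7 in, Ī = 3.65813 in⁴.
Centroid: x̄ = ΣA·x / ΣA = 1.55 in.
Transfer each piece to the centroidal y-axis using Ī + A·d² with d = x − 1.55:
  vertical leg: d = -1.15 in → contributes +4.18253 in⁴
  horizontal leg (remainder): d = 1.15 in → contributes +7.67853 in⁴
Total I = 11.8611 in⁴.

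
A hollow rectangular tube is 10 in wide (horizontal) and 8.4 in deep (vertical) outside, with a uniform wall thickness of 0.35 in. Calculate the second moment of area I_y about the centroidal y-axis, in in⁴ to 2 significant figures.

Decompose the section into non-overlapping parts with the origin at the bottom-left of its bounding rectangle.
Outer rectangle: 10 × 8.4, A = 84 in², x = 5 in, Ī = 700 in⁴.
Inner void (subtracted): 9.3 × 7.7, A = 71.61 in², x = 5 in, Ī = 516.1 in⁴.
By symmetry the centroid is at mid-width, x̄ = 5 in.
All pieces are centred on the centroidal y-axis, so I = ΣĪ (holes subtracted) = 183.9 in⁴.

I_y ≈ 180 in⁴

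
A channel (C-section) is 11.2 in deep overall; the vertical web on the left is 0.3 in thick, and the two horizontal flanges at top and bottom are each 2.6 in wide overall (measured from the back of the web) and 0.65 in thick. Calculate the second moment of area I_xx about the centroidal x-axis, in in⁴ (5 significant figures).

Split into non-overlapping primitives; take the origin at the lower-left of the bounding box.
Web: 0.3 × 11.2, A = 3.36 in², y = 5.6 in, Ī = 35.1232 in⁴.
Top flange (beyond web): 2.3 × 0.65, A = 1.495 in², y = 10.875 in, Ī = 0.05263646 in⁴.
Bottom flange (beyond web): 2.3 × 0.65, A = 1.495 in², y = 0.325 in, Ī = 0.05263646 in⁴.
By symmetry the centroid is at mid-height, ȳ = 5.6 in.
Transfer each piece to the centroidal x-axis using Ī + A·d² with d = y − 5.6:
  web: d = 0 in → contributes +35.1232 in⁴
  top flange (beyond web): d = 5.275 in → contributes +41.65195 in⁴
  bottom flange (beyond web): d = -5.275 in → contributes +41.65195 in⁴
Total I = 118.4271 in⁴.

I_xx ≈ 118.43 in⁴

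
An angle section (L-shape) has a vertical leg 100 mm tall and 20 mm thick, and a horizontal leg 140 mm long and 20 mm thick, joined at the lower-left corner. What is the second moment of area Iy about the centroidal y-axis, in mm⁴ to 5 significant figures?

Break the section into simple shapes (no overlaps), measuring from the bottom-left corner of the bounding box.
Vertical leg: 20 × 100, A = 2 000 mm², x = 10 mm, Ī = 66666.67 mm⁴.
Horizontal leg (remainder): 120 × 20, A = 2 400 mm², x = 80 mm, Ī = 2 880 000 mm⁴.
Centroid: x̄ = ΣA·x / ΣA = 48.18182 mm.
Transfer each piece to the centroidal y-axis using Ī + A·d² with d = x − 48.18182:
  vertical leg: d = -38.18182 mm → contributes +2 982 369 mm⁴
  horizontal leg (remainder): d = 31.81818 mm → contributes +5 309 752 mm⁴
Total I = 8 292 121 mm⁴.

Iy ≈ 8.2921 × 10⁶ mm⁴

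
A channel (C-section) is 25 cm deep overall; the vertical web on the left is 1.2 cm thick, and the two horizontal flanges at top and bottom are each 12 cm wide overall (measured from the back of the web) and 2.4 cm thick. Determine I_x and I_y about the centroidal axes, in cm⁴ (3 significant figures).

Treat the section as a set of non-overlapping primitives; coordinates are from the bounding-box lower-left.
Web: 1.2 × 25, A = 30 cm², y = 12.5 cm, Ī = 1562.5 cm⁴.
Top flange (beyond web): 10.8 × 2.4, A = 25.92 cm², y = 23.8 cm, Ī = 12.442 cm⁴.
Bottom flange (beyond web): 10.8 × 2.4, A = 25.92 cm², y = 1.2 cm, Ī = 12.442 cm⁴.
By symmetry the centroid is at mid-height, ȳ = 12.5 cm.
Transfer each piece to the centroidal x-axis using Ī + A·d² with d = y − 12.5:
  web: d = 0 cm → contributes +1562.5 cm⁴
  top flange (beyond web): d = 11.3 cm → contributes +3322.2 cm⁴
  bottom flange (beyond web): d = -11.3 cm → contributes +3322.2 cm⁴
Total I = 8206.8 cm⁴.
For the y-axis: x̄ = 4.4006 cm.
Repeating about the centroidal y-axis gives I_y = 1191.6 cm⁴.

I_x ≈ 8210 cm⁴, I_y ≈ 1190 cm⁴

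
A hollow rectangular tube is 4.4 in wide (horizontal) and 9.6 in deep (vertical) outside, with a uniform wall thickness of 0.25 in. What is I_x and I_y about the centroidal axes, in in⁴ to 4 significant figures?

I_x ≈ 79.49 in⁴, I_y ≈ 23.16 in⁴

Split into non-overlapping primitives; take the origin at the lower-left of the bounding box.
Outer rectangle: 4.4 × 9.6, A = 42.24 in², y = 4.8 in, Ī = 324.403 in⁴.
Inner void (subtracted): 3.9 × 9.1, A = 35.49 in², y = 4.8 in, Ī = 244.911 in⁴.
By symmetry the centroid is at mid-height, ȳ = 4.8 in.
All pieces are centred on the centroidal x-axis, so I = ΣĪ (holes subtracted) = 79.4926 in⁴.
Repeating about the centroidal y-axis gives I_y = 23.1636 in⁴.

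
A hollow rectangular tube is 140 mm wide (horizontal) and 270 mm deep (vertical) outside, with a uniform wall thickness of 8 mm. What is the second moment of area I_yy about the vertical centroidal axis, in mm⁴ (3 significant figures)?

Break the section into simple shapes (no overlaps), measuring from the bottom-left corner of the bounding box.
Outer rectangle: 140 × 270, A = 37 800 mm², x = 70 mm, Ī = 61 740 000 mm⁴.
Inner void (subtracted): 124 × 254, A = 31 496 mm², x = 70 mm, Ī = 40 356 875 mm⁴.
By symmetry the centroid is at mid-width, x̄ = 70 mm.
All pieces are centred on the vertical centroidal axis, so I = ΣĪ (holes subtracted) = 21 383 125 mm⁴.

I_yy ≈ 2.14 × 10⁷ mm⁴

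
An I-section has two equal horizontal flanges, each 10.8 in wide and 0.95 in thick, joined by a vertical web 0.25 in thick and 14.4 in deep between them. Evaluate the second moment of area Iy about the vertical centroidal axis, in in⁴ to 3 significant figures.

Break the section into simple shapes (no overlaps), measuring from the bottom-left corner of the bounding box.
Bottom flange: 10.8 × 0.95, A = 10.26 in², x = 5.4 in, Ī = 99.727 in⁴.
Web: 0.25 × 14.4, A = 3.6 in², x = 5.4 in, Ī = 0.01875 in⁴.
Top flange: 10.8 × 0.95, A = 10.26 in², x = 5.4 in, Ī = 99.727 in⁴.
By symmetry the centroid is at mid-width, x̄ = 5.4 in.
All pieces are centred on the vertical centroidal axis, so I = ΣĪ = 199.47 in⁴.

Iy ≈ 199 in⁴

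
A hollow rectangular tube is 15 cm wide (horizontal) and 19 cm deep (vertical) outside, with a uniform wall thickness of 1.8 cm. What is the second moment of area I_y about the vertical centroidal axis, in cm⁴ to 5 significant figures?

I_y ≈ 3442.4 cm⁴

Treat the section as a set of non-overlapping primitives; coordinates are from the bounding-box lower-left.
Outer rectangle: 15 × 19, A = 285 cm², x = 7.5 cm, Ī = 5343.75 cm⁴.
Inner void (subtracted): 11.4 × 15.4, A = 175.56 cm², x = 7.5 cm, Ī = 1901.315 cm⁴.
By symmetry the centroid is at mid-width, x̄ = 7.5 cm.
All pieces are centred on the vertical centroidal axis, so I = ΣĪ (holes subtracted) = 3442.435 cm⁴.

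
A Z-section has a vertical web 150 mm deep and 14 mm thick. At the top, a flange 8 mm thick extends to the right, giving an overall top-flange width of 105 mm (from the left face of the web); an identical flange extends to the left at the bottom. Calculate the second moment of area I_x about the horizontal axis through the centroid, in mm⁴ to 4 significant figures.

I_x ≈ 1.128 × 10⁷ mm⁴

Treat the section as a set of non-overlapping primitives; coordinates are from the bounding-box lower-left.
Web: 14 × 150, A = 2 100 mm², y = 75 mm, Ī = 3 937 500 mm⁴.
Top flange (beyond web): 91 × 8, A = 728 mm², y = 146 mm, Ī = 3882.67 mm⁴.
Bottom flange (beyond web): 91 × 8, A = 728 mm², y = 4 mm, Ī = 3882.67 mm⁴.
Centroid: ȳ = ΣA·y / ΣA = 75 mm.
Transfer each piece to the horizontal axis through the centroid using Ī + A·d² with d = y − 75:
  web: d = 0 mm → contributes +3 937 500 mm⁴
  top flange (beyond web): d = 71 mm → contributes +3 673 731 mm⁴
  bottom flange (beyond web): d = -71 mm → contributes +3 673 731 mm⁴
Total I = 11 284 961 mm⁴.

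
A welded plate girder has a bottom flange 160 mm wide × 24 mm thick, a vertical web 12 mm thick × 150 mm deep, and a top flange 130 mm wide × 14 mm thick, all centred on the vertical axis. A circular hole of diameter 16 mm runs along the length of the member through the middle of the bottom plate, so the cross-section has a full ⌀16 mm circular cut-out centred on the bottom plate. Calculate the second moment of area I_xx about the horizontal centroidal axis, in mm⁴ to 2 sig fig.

I_xx ≈ 4.0 × 10⁷ mm⁴

Treat the section as a set of non-overlapping primitives; coordinates are from the bounding-box lower-left.
Bottom plate: 160 × 24, A = 3 840 mm², y = 12 mm, Ī = 184 320 mm⁴.
Web plate: 12 × 150, A = 1 800 mm², y = 99 mm, Ī = 3 375 000 mm⁴.
Top plate: 130 × 14, A = 1 820 mm², y = 181 mm, Ī = 29 727 mm⁴.
Hole (subtracted): ⌀16, A = 201.1 mm², y = 12 mm, Ī = 3 217 mm⁴.
Centroid: ȳ = ΣA·y / ΣA = 75.95 mm.
Transfer each piece to the horizontal centroidal axis using Ī + A·d² with d = y − 75.95:
  bottom plate: d = -63.95 mm → contributes +15 886 425 mm⁴
  web plate: d = 23.05 mm → contributes +4 331 677 mm⁴
  top plate: d = 105.1 mm → contributes +20 115 874 mm⁴
  hole: d = -63.95 mm → contributes −825 377 mm⁴
Total I = 39 508 599 mm⁴.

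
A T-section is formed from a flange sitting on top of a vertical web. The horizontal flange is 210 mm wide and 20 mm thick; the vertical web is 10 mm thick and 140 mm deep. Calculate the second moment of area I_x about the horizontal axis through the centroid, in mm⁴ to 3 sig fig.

I_x ≈ 9.15 × 10⁶ mm⁴

Decompose the section into non-overlapping parts with the origin at the bottom-left of its bounding rectangle.
Flange: 210 × 20, A = 4 200 mm², y = 150 mm, Ī = 140 000 mm⁴.
Web: 10 × 140, A = 1 400 mm², y = 70 mm, Ī = 2 286 667 mm⁴.
Centroid: ȳ = ΣA·y / ΣA = 130 mm.
Transfer each piece to the horizontal axis through the centroid using Ī + A·d² with d = y − 130:
  flange: d = 20 mm → contributes +1 820 000 mm⁴
  web: d = -60 mm → contributes +7 326 667 mm⁴
Total I = 9 146 667 mm⁴.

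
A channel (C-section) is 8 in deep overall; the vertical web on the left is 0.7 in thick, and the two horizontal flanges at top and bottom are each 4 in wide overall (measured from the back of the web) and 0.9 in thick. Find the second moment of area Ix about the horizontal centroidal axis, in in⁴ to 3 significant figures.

Treat the section as a set of non-overlapping primitives; coordinates are from the bounding-box lower-left.
Web: 0.7 × 8, A = 5.6 in², y = 4 in, Ī = 29.867 in⁴.
Top flange (beyond web): 3.3 × 0.9, A = 2.97 in², y = 7.55 in, Ī = 0.20048 in⁴.
Bottom flange (beyond web): 3.3 × 0.9, A = 2.97 in², y = 0.45 in, Ī = 0.20048 in⁴.
By symmetry the centroid is at mid-height, ȳ = 4 in.
Transfer each piece to the horizontal centroidal axis using Ī + A·d² with d = y − 4:
  web: d = 0 in → contributes +29.867 in⁴
  top flange (beyond web): d = 3.55 in → contributes +37.63 in⁴
  bottom flange (beyond web): d = -3.55 in → contributes +37.63 in⁴
Total I = 105.13 in⁴.

Ix ≈ 105 in⁴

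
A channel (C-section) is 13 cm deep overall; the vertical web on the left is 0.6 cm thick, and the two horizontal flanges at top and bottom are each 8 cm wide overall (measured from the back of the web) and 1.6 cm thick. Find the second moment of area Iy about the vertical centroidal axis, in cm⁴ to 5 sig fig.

Iy ≈ 202.17 cm⁴

Split into non-overlapping primitives; take the origin at the lower-left of the bounding box.
Web: 0.6 × 13, A = 7.8 cm², x = 0.3 cm, Ī = 0.234 cm⁴.
Top flange (beyond web): 7.4 × 1.6, A = 11.84 cm², x = 4.3 cm, Ī = 54.02987 cm⁴.
Bottom flange (beyond web): 7.4 × 1.6, A = 11.84 cm², x = 4.3 cm, Ī = 54.02987 cm⁴.
Centroid: x̄ = ΣA·x / ΣA = 3.308895 cm.
Transfer each piece to the vertical centroidal axis using Ī + A·d² with d = x − 3.308895:
  web: d = -3.008895 cm → contributes +70.85088 cm⁴
  top flange (beyond web): d = 0.9911055 cm → contributes +65.66018 cm⁴
  bottom flange (beyond web): d = 0.9911055 cm → contributes +65.66018 cm⁴
Total I = 202.1712 cm⁴.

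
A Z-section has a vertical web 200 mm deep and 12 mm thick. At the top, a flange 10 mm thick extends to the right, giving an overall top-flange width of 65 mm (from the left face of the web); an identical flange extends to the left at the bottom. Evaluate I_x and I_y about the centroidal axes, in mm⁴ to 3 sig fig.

I_x ≈ 1.76 × 10⁷ mm⁴, I_y ≈ 1.40 × 10⁶ mm⁴

Break the section into simple shapes (no overlaps), measuring from the bottom-left corner of the bounding box.
Web: 12 × 200, A = 2 400 mm², y = 100 mm, Ī = 8 000 000 mm⁴.
Top flange (beyond web): 53 × 10, A = 530 mm², y = 195 mm, Ī = 4416.7 mm⁴.
Bottom flange (beyond web): 53 × 10, A = 530 mm², y = 5 mm, Ī = 4416.7 mm⁴.
Centroid: ȳ = ΣA·y / ΣA = 100 mm.
Transfer each piece to the centroidal x-axis using Ī + A·d² with d = y − 100:
  web: d = 0 mm → contributes +8 000 000 mm⁴
  top flange (beyond web): d = 95 mm → contributes +4 787 667 mm⁴
  bottom flange (beyond web): d = -95 mm → contributes +4 787 667 mm⁴
Total I = 17 575 333 mm⁴.
For the y-axis: x̄ = 59 mm.
Repeating about the centroidal y-axis gives I_y = 1 396 553 mm⁴.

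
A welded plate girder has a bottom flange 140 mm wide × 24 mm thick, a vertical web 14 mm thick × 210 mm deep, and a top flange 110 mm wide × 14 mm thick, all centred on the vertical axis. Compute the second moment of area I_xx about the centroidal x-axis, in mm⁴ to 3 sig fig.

I_xx ≈ 7.01 × 10⁷ mm⁴

Break the section into simple shapes (no overlaps), measuring from the bottom-left corner of the bounding box.
Bottom plate: 140 × 24, A = 3 360 mm², y = 12 mm, Ī = 161 280 mm⁴.
Web plate: 14 × 210, A = 2 940 mm², y = 129 mm, Ī = 10 804 500 mm⁴.
Top plate: 110 × 14, A = 1 540 mm², y = 241 mm, Ī = 25 153 mm⁴.
Centroid: ȳ = ΣA·y / ΣA = 100.86 mm.
Transfer each piece to the centroidal x-axis using Ī + A·d² with d = y − 100.86:
  bottom plate: d = -88.857 mm → contributes +26 690 469 mm⁴
  web plate: d = 28.143 mm → contributes +13 133 040 mm⁴
  top plate: d = 140.14 mm → contributes +30 270 785 mm⁴
Total I = 70 094 293 mm⁴.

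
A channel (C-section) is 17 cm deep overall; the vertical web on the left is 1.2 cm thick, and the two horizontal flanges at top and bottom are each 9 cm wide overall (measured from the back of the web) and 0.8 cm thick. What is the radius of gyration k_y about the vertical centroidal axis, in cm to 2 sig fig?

Decompose the section into non-overlapping parts with the origin at the bottom-left of its bounding rectangle.
Web: 1.2 × 17, A = 20.4 cm², x = 0.6 cm, Ī = 2.448 cm⁴.
Top flange (beyond web): 7.8 × 0.8, A = 6.24 cm², x = 5.1 cm, Ī = 31.64 cm⁴.
Bottom flange (beyond web): 7.8 × 0.8, A = 6.24 cm², x = 5.1 cm, Ī = 31.64 cm⁴.
Centroid: x̄ = ΣA·x / ΣA = 2.308 cm.
Transfer each piece to the vertical centroidal axis using Ī + A·d² with d = x − 2.308:
  web: d = -1.708 cm → contributes +61.96 cm⁴
  top flange (beyond web): d = 2.792 cm → contributes +80.28 cm⁴
  bottom flange (beyond web): d = 2.792 cm → contributes +80.28 cm⁴
Total I = 222.5 cm⁴.
Radius of gyration: k = √(I/A) = √(222.5 / 32.88) = 2.601 cm.

k_y ≈ 2.6 cm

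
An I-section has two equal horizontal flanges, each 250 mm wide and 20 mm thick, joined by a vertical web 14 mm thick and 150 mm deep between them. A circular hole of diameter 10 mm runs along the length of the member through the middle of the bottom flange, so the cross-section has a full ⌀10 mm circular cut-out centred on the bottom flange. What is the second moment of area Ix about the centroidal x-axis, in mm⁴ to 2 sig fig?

Treat the section as a set of non-overlapping primitives; coordinates are from the bounding-box lower-left.
Bottom flange: 250 × 20, A = 5 000 mm², y = 10 mm, Ī = 166 667 mm⁴.
Web: 14 × 150, A = 2 100 mm², y = 95 mm, Ī = 3 937 500 mm⁴.
Top flange: 250 × 20, A = 5 000 mm², y = 180 mm, Ī = 166 667 mm⁴.
Hole (subtracted): ⌀10, A = 78.54 mm², y = 10 mm, Ī = 490.9 mm⁴.
Centroid: ȳ = ΣA·y / ΣA = 95.56 mm.
Transfer each piece to the centroidal x-axis using Ī + A·d² with d = y − 95.56:
  bottom flange: d = -85.56 mm → contributes +36 765 240 mm⁴
  web: d = -0.5553 mm → contributes +3 938 148 mm⁴
  top flange: d = 84.44 mm → contributes +35 821 178 mm⁴
  hole: d = -85.56 mm → contributes −575 380 mm⁴
Total I = 75 949 185 mm⁴.

Ix ≈ 7.6 × 10⁷ mm⁴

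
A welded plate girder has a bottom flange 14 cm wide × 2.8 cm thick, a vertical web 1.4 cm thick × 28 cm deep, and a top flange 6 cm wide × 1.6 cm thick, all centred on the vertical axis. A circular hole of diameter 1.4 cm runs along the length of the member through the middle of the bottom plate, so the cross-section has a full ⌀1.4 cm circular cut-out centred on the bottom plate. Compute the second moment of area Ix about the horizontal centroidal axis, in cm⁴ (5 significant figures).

Ix ≈ 1.1405 × 10⁴ cm⁴

Decompose the section into non-overlapping parts with the origin at the bottom-left of its bounding rectangle.
Bottom plate: 14 × 2.8, A = 39.2 cm², y = 1.4 cm, Ī = 25.61067 cm⁴.
Web plate: 1.4 × 28, A = 39.2 cm², y = 16.8 cm, Ī = 2561.067 cm⁴.
Top plate: 6 × 1.6, A = 9.6 cm², y = 31.6 cm, Ī = 2.048 cm⁴.
Hole (subtracted): ⌀1.4, A = 1.53938 cm², y = 1.4 cm, Ī = 0.1885741 cm⁴.
Centroid: ȳ = ΣA·y / ΣA = 11.73534 cm.
Transfer each piece to the horizontal centroidal axis using Ī + A·d² with d = y − 11.73534:
  bottom plate: d = -10.33534 cm → contributes +4212.926 cm⁴
  web plate: d = 5.064659 cm → contributes +3566.577 cm⁴
  top plate: d = 19.86466 cm → contributes +3790.253 cm⁴
  hole: d = -10.33534 cm → contributes −164.6241 cm⁴
Total I = 11405.13 cm⁴.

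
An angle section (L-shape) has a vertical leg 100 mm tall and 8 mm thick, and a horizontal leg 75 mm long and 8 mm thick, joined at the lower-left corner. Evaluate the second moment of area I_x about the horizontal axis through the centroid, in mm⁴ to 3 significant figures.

Break the section into simple shapes (no overlaps), measuring from the bottom-left corner of the bounding box.
Vertical leg: 8 × 100, A = 800 mm², y = 50 mm, Ī = 666 667 mm⁴.
Horizontal leg (remainder): 67 × 8, A = 536 mm², y = 4 mm, Ī = 2858.7 mm⁴.
Centroid: ȳ = ΣA·y / ΣA = 31.545 mm.
Transfer each piece to the horizontal axis through the centroid using Ī + A·d² with d = y − 31.545:
  vertical leg: d = 18.455 mm → contributes +939 139 mm⁴
  horizontal leg (remainder): d = -27.545 mm → contributes +409 534 mm⁴
Total I = 1 348 673 mm⁴.

I_x ≈ 1.35 × 10⁶ mm⁴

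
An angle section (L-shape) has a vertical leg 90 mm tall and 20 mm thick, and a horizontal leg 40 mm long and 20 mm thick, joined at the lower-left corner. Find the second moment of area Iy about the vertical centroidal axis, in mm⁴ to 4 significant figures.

Decompose the section into non-overlapping parts with the origin at the bottom-left of its bounding rectangle.
Vertical leg: 20 × 90, A = 1 800 mm², x = 10 mm, Ī = 60 000 mm⁴.
Horizontal leg (remainder): 20 × 20, A = 400 mm², x = 30 mm, Ī = 13333.3 mm⁴.
Centroid: x̄ = ΣA·x / ΣA = 13.6364 mm.
Transfer each piece to the vertical centroidal axis using Ī + A·d² with d = x − 13.6364:
  vertical leg: d = -3.63636 mm → contributes +83801.7 mm⁴
  horizontal leg (remainder): d = 16.3636 mm → contributes +120 441 mm⁴
Total I = 204 242 mm⁴.

Iy ≈ 2.042 × 10⁵ mm⁴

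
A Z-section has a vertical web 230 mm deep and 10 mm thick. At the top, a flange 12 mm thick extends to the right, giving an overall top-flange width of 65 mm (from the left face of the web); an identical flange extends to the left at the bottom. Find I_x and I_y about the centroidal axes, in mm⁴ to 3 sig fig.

Decompose the section into non-overlapping parts with the origin at the bottom-left of its bounding rectangle.
Web: 10 × 230, A = 2 300 mm², y = 115 mm, Ī = 10 139 167 mm⁴.
Top flange (beyond web): 55 × 12, A = 660 mm², y = 224 mm, Ī = 7 920 mm⁴.
Bottom flange (beyond web): 55 × 12, A = 660 mm², y = 6 mm, Ī = 7 920 mm⁴.
Centroid: ȳ = ΣA·y / ΣA = 115 mm.
Transfer each piece to the centroidal x-axis using Ī + A·d² with d = y − 115:
  web: d = 0 mm → contributes +10 139 167 mm⁴
  top flange (beyond web): d = 109 mm → contributes +7 849 380 mm⁴
  bottom flange (beyond web): d = -109 mm → contributes +7 849 380 mm⁴
Total I = 25 837 927 mm⁴.
For the y-axis: x̄ = 60 mm.
Repeating about the centroidal y-axis gives I_y = 1 746 167 mm⁴.

I_x ≈ 2.58 × 10⁷ mm⁴, I_y ≈ 1.75 × 10⁶ mm⁴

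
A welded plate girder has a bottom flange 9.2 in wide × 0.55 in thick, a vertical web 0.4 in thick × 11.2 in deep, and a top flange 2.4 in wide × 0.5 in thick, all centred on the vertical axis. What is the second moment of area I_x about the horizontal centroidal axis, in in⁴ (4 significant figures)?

I_x ≈ 214.7 in⁴

Break the section into simple shapes (no overlaps), measuring from the bottom-left corner of the bounding box.
Bottom plate: 9.2 × 0.55, A = 5.06 in², y = 0.275 in, Ī = 0.127554 in⁴.
Web plate: 0.4 × 11.2, A = 4.48 in², y = 6.15 in, Ī = 46.8309 in⁴.
Top plate: 2.4 × 0.5, A = 1.2 in², y = 12 in, Ī = 0.025 in⁴.
Centroid: ȳ = ΣA·y / ΣA = 4.03571 in.
Transfer each piece to the horizontal centroidal axis using Ī + A·d² with d = y − 4.03571:
  bottom plate: d = -3.76071 in → contributes +71.6907 in⁴
  web plate: d = 2.11429 in → contributes +66.8576 in⁴
  top plate: d = 7.96429 in → contributes +76.1409 in⁴
Total I = 214.689 in⁴.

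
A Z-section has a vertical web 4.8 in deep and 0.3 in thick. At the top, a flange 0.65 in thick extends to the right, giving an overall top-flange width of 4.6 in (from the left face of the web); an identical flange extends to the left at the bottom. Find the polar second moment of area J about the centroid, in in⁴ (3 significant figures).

J ≈ 65.2 in⁴

Split into non-overlapping primitives; take the origin at the lower-left of the bounding box.
Web: 0.3 × 4.8, A = 1.44 in², y = 2.4 in, Ī = 2.7648 in⁴.
Top flange (beyond web): 4.3 × 0.65, A = 2.795 in², y = 4.475 in, Ī = 0.098407 in⁴.
Bottom flange (beyond web): 4.3 × 0.65, A = 2.795 in², y = 0.325 in, Ī = 0.098407 in⁴.
Centroid: ȳ = ΣA·y / ΣA = 2.4 in.
Transfer each piece to the centroidal x-axis using Ī + A·d² with d = y − 2.4:
  web: d = 0 in → contributes +2.7648 in⁴
  top flange (beyond web): d = 2.075 in → contributes +12.133 in⁴
  bottom flange (beyond web): d = -2.075 in → contributes +12.133 in⁴
Total I = 27.03 in⁴.
For the y-axis: x̄ = 4.45 in.
Repeating about the centroidal y-axis gives I_y = 38.195 in⁴.
Polar second moment: J = I_x + I_y = 65.225 in⁴.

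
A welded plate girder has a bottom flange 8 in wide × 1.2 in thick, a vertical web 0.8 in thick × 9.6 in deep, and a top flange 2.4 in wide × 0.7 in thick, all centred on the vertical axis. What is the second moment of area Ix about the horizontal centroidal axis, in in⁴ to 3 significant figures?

Break the section into simple shapes (no overlaps), measuring from the bottom-left corner of the bounding box.
Bottom plate: 8 × 1.2, A = 9.6 in², y = 0.6 in, Ī = 1.152 in⁴.
Web plate: 0.8 × 9.6, A = 7.68 in², y = 6 in, Ī = 58.982 in⁴.
Top plate: 2.4 × 0.7, A = 1.68 in², y = 11.15 in, Ī = 0.0686 in⁴.
Centroid: ȳ = ΣA·y / ΣA = 3.7222 in.
Transfer each piece to the horizontal centroidal axis using Ī + A·d² with d = y − 3.7222:
  bottom plate: d = -3.1222 in → contributes +94.731 in⁴
  web plate: d = 2.2778 in → contributes +98.831 in⁴
  top plate: d = 7.4278 in → contributes +92.759 in⁴
Total I = 286.32 in⁴.

Ix ≈ 286 in⁴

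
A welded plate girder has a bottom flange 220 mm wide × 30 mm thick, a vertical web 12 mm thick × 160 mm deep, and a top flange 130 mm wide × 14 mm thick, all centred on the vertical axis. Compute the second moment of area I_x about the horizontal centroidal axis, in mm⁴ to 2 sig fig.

I_x ≈ 5.7 × 10⁷ mm⁴

Split into non-overlapping primitives; take the origin at the lower-left of the bounding box.
Bottom plate: 220 × 30, A = 6 600 mm², y = 15 mm, Ī = 495 000 mm⁴.
Web plate: 12 × 160, A = 1 920 mm², y = 110 mm, Ī = 4 096 000 mm⁴.
Top plate: 130 × 14, A = 1 820 mm², y = 197 mm, Ī = 29 727 mm⁴.
Centroid: ȳ = ΣA·y / ΣA = 64.68 mm.
Transfer each piece to the horizontal centroidal axis using Ī + A·d² with d = y − 64.68:
  bottom plate: d = -49.68 mm → contributes +16 781 229 mm⁴
  web plate: d = 45.32 mm → contributes +8 040 354 mm⁴
  top plate: d = 132.3 mm → contributes +31 897 732 mm⁴
Total I = 56 719 315 mm⁴.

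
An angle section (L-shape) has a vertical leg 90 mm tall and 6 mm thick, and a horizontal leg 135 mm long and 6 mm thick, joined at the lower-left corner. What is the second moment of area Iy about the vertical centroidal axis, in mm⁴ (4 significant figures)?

Iy ≈ 2.524 × 10⁶ mm⁴

Decompose the section into non-overlapping parts with the origin at the bottom-left of its bounding rectangle.
Vertical leg: 6 × 90, A = 540 mm², x = 3 mm, Ī = 1 620 mm⁴.
Horizontal leg (remainder): 129 × 6, A = 774 mm², x = 70.5 mm, Ī = 1 073 345 mm⁴.
Centroid: x̄ = ΣA·x / ΣA = 42.7603 mm.
Transfer each piece to the vertical centroidal axis using Ī + A·d² with d = x − 42.7603:
  vertical leg: d = -39.7603 mm → contributes +855 295 mm⁴
  horizontal leg (remainder): d = 27.7397 mm → contributes +1 668 932 mm⁴
Total I = 2 524 226 mm⁴.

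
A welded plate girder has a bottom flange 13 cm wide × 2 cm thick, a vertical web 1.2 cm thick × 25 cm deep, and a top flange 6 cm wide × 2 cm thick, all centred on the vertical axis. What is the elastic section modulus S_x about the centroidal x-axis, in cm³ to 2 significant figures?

Break the section into simple shapes (no overlaps), measuring from the bottom-left corner of the bounding box.
Bottom plate: 13 × 2, A = 26 cm², y = 1 cm, Ī = 8.667 cm⁴.
Web plate: 1.2 × 25, A = 30 cm², y = 14.5 cm, Ī = 1 563 cm⁴.
Top plate: 6 × 2, A = 12 cm², y = 28 cm, Ī = 4 cm⁴.
Centroid: ȳ = ΣA·y / ΣA = 11.72 cm.
Transfer each piece to the centroidal x-axis using Ī + A·d² with d = y − 11.72:
  bottom plate: d = -10.72 cm → contributes +2 997 cm⁴
  web plate: d = 2.779 cm → contributes +1 794 cm⁴
  top plate: d = 16.28 cm → contributes +3 184 cm⁴
Total I = 7 975 cm⁴.
Extreme fibre distance c = 17.28 cm; S = I/c = 461.6 cm³.

S_x ≈ 460 cm³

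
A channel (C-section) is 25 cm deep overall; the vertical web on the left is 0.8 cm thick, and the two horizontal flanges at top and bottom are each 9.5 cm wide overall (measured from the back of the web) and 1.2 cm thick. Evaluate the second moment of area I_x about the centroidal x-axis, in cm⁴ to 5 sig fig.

Split into non-overlapping primitives; take the origin at the lower-left of the bounding box.
Web: 0.8 × 25, A = 20 cm², y = 12.5 cm, Ī = 1041.667 cm⁴.
Top flange (beyond web): 8.7 × 1.2, A = 10.44 cm², y = 24.4 cm, Ī = 1.2528 cm⁴.
Bottom flange (beyond web): 8.7 × 1.2, A = 10.44 cm², y = 0.6 cm, Ī = 1.2528 cm⁴.
By symmetry the centroid is at mid-height, ȳ = 12.5 cm.
Transfer each piece to the centroidal x-axis using Ī + A·d² with d = y − 12.5:
  web: d = 0 cm → contributes +1041.667 cm⁴
  top flange (beyond web): d = 11.9 cm → contributes +1479.661 cm⁴
  bottom flange (beyond web): d = -11.9 cm → contributes +1479.661 cm⁴
Total I = 4000.989 cm⁴.

I_x ≈ 4001.0 cm⁴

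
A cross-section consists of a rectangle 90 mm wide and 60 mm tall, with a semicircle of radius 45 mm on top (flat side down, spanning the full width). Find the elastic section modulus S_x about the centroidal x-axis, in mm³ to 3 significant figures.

Treat the section as a set of non-overlapping primitives; coordinates are from the bounding-box lower-left.
Rectangular body: 90 × 60, A = 5 400 mm², y = 30 mm, Ī = 1 620 000 mm⁴.
Semicircular cap: semicircle r = 45, A = 3180.9 mm², y = 79.099 mm, Ī = 450 072 mm⁴.
Centroid: ȳ = ΣA·y / ΣA = 48.2 mm.
Transfer each piece to the centroidal x-axis using Ī + A·d² with d = y − 48.2:
  rectangular body: d = -18.2 mm → contributes +3 408 792 mm⁴
  semicircular cap: d = 30.898 mm → contributes +3 486 819 mm⁴
Total I = 6 895 611 mm⁴.
Extreme fibre distance c = 56.8 mm; S = I/c = 121 403 mm³.

S_x ≈ 1.21 × 10⁵ mm³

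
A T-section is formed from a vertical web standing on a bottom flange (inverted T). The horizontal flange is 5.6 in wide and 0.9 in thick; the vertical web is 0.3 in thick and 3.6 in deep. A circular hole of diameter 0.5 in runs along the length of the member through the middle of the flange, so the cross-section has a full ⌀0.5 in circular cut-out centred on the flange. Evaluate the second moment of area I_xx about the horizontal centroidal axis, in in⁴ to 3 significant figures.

Break the section into simple shapes (no overlaps), measuring from the bottom-left corner of the bounding box.
Flange: 5.6 × 0.9, A = 5.04 in², y = 0.45 in, Ī = 0.3402 in⁴.
Web: 0.3 × 3.6, A = 1.08 in², y = 2.7 in, Ī = 1.1664 in⁴.
Hole (subtracted): ⌀0.5, A = 0.19635 in², y = 0.45 in, Ī = 0.003068 in⁴.
Centroid: ȳ = ΣA·y / ΣA = 0.86022 in.
Transfer each piece to the horizontal centroidal axis using Ī + A·d² with d = y − 0.86022:
  flange: d = -0.41022 in → contributes +1.1883 in⁴
  web: d = 1.8398 in → contributes +4.822 in⁴
  hole: d = -0.41022 in → contributes −0.03611 in⁴
Total I = 5.9742 in⁴.

I_xx ≈ 5.97 in⁴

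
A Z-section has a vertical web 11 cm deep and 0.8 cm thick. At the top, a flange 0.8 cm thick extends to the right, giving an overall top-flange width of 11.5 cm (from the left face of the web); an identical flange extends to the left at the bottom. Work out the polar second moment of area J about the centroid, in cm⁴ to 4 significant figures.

J ≈ 1265 cm⁴

Break the section into simple shapes (no overlaps), measuring from the bottom-left corner of the bounding box.
Web: 0.8 × 11, A = 8.8 cm², y = 5.5 cm, Ī = 88.7333 cm⁴.
Top flange (beyond web): 10.7 × 0.8, A = 8.56 cm², y = 10.6 cm, Ī = 0.456533 cm⁴.
Bottom flange (beyond web): 10.7 × 0.8, A = 8.56 cm², y = 0.4 cm, Ī = 0.456533 cm⁴.
Centroid: ȳ = ΣA·y / ΣA = 5.5 cm.
Transfer each piece to the centroidal x-axis using Ī + A·d² with d = y − 5.5:
  web: d = 0 cm → contributes +88.7333 cm⁴
  top flange (beyond web): d = 5.1 cm → contributes +223.102 cm⁴
  bottom flange (beyond web): d = -5.1 cm → contributes +223.102 cm⁴
Total I = 534.938 cm⁴.
For the y-axis: x̄ = 11.1 cm.
Repeating about the centroidal y-axis gives I_y = 729.838 cm⁴.
Polar second moment: J = I_x + I_y = 1264.78 cm⁴.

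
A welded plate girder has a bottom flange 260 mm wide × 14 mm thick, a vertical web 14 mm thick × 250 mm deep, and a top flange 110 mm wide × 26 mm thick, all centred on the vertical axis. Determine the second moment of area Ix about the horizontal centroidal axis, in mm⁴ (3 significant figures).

Break the section into simple shapes (no overlaps), measuring from the bottom-left corner of the bounding box.
Bottom plate: 260 × 14, A = 3 640 mm², y = 7 mm, Ī = 59 453 mm⁴.
Web plate: 14 × 250, A = 3 500 mm², y = 139 mm, Ī = 18 229 167 mm⁴.
Top plate: 110 × 26, A = 2 860 mm², y = 277 mm, Ī = 161 113 mm⁴.
Centroid: ȳ = ΣA·y / ΣA = 130.42 mm.
Transfer each piece to the horizontal centroidal axis using Ī + A·d² with d = y − 130.42:
  bottom plate: d = -123.42 mm → contributes +55 505 740 mm⁴
  web plate: d = 8.58 mm → contributes +18 486 824 mm⁴
  top plate: d = 146.58 mm → contributes +61 610 205 mm⁴
Total I = 135 602 769 mm⁴.

Ix ≈ 1.36 × 10⁸ mm⁴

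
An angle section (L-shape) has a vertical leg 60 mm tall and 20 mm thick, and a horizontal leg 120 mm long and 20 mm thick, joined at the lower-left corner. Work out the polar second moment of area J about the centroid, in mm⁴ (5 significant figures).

Treat the section as a set of non-overlapping primitives; coordinates are from the bounding-box lower-left.
Vertical leg: 20 × 60, A = 1 200 mm², y = 30 mm, Ī = 360 000 mm⁴.
Horizontal leg (remainder): 100 × 20, A = 2 000 mm², y = 10 mm, Ī = 66666.67 mm⁴.
Centroid: ȳ = ΣA·y / ΣA = 17.5 mm.
Transfer each piece to the centroidal x-axis using Ī + A·d² with d = y − 17.5:
  vertical leg: d = 12.5 mm → contributes +547 500 mm⁴
  horizontal leg (remainder): d = -7.5 mm → contributes +179166.7 mm⁴
Total I = 726666.7 mm⁴.
For the y-axis: x̄ = 47.5 mm.
Repeating about the centroidal y-axis gives I_y = 4 406 667 mm⁴.
Polar second moment: J = I_x + I_y = 5 133 333 mm⁴.

J ≈ 5.1333 × 10⁶ mm⁴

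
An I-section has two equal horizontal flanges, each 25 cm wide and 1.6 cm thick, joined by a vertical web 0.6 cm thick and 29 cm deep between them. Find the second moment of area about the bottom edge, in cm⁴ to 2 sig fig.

Treat the section as a set of non-overlapping primitives; coordinates are from the bounding-box lower-left.
Bottom flange: 25 × 1.6, A = 40 cm², y = 0.8 cm, Ī = 8.533 cm⁴.
Web: 0.6 × 29, A = 17.4 cm², y = 16.1 cm, Ī = 1 219 cm⁴.
Top flange: 25 × 1.6, A = 40 cm², y = 31.4 cm, Ī = 8.533 cm⁴.
Transfer each piece to the base of the section using Ī + A·d² with d = y − 0:
  bottom flange: d = 0.8 cm → contributes +34.13 cm⁴
  web: d = 16.1 cm → contributes +5 730 cm⁴
  top flange: d = 31.4 cm → contributes +39 447 cm⁴
Total I = 45 211 cm⁴.

I_base ≈ 4.5 × 10⁴ cm⁴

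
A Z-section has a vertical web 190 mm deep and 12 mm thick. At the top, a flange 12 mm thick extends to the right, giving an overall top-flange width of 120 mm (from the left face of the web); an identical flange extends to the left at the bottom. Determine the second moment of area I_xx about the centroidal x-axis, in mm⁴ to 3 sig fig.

Decompose the section into non-overlapping parts with the origin at the bottom-left of its bounding rectangle.
Web: 12 × 190, A = 2 280 mm², y = 95 mm, Ī = 6 859 000 mm⁴.
Top flange (beyond web): 108 × 12, A = 1 296 mm², y = 184 mm, Ī = 15 552 mm⁴.
Bottom flange (beyond web): 108 × 12, A = 1 296 mm², y = 6 mm, Ī = 15 552 mm⁴.
Centroid: ȳ = ΣA·y / ΣA = 95 mm.
Transfer each piece to the centroidal x-axis using Ī + A·d² with d = y − 95:
  web: d = 0 mm → contributes +6 859 000 mm⁴
  top flange (beyond web): d = 89 mm → contributes +10 281 168 mm⁴
  bottom flange (beyond web): d = -89 mm → contributes +10 281 168 mm⁴
Total I = 27 421 336 mm⁴.

I_xx ≈ 2.74 × 10⁷ mm⁴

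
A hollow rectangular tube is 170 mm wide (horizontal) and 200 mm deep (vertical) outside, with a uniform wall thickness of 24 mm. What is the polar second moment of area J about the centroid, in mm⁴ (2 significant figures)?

J ≈ 1.4 × 10⁸ mm⁴

Treat the section as a set of non-overlapping primitives; coordinates are from the bounding-box lower-left.
Outer rectangle: 170 × 200, A = 34 000 mm², y = 100 mm, Ī = 113 333 333 mm⁴.
Inner void (subtracted): 122 × 152, A = 18 544 mm², y = 100 mm, Ī = 35 703 381 mm⁴.
By symmetry the centroid is at mid-height, ȳ = 100 mm.
All pieces are centred on the centroidal x-axis, so I = ΣĪ (holes subtracted) = 77 629 952 mm⁴.
Repeating about the centroidal y-axis gives I_y = 58 882 592 mm⁴.
Polar second moment: J = I_x + I_y = 136 512 544 mm⁴.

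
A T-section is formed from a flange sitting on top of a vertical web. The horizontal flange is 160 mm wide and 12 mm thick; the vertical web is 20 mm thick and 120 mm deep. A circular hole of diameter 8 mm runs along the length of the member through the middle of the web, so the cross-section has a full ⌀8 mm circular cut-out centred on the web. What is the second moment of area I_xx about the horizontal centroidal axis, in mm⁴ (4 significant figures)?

Decompose the section into non-overlapping parts with the origin at the bottom-left of its bounding rectangle.
Flange: 160 × 12, A = 1 920 mm², y = 126 mm, Ī = 23 040 mm⁴.
Web: 20 × 120, A = 2 400 mm², y = 60 mm, Ī = 2 880 000 mm⁴.
Hole (subtracted): ⌀8, A = 50.2655 mm², y = 60 mm, Ī = 201.062 mm⁴.
Centroid: ȳ = ΣA·y / ΣA = 89.6787 mm.
Transfer each piece to the horizontal centroidal axis using Ī + A·d² with d = y − 89.6787:
  flange: d = 36.3213 mm → contributes +2 555 980 mm⁴
  web: d = -29.6787 mm → contributes +4 993 975 mm⁴
  hole: d = -29.6787 mm → contributes −44 476 mm⁴
Total I = 7 505 479 mm⁴.

I_xx ≈ 7.505 × 10⁶ mm⁴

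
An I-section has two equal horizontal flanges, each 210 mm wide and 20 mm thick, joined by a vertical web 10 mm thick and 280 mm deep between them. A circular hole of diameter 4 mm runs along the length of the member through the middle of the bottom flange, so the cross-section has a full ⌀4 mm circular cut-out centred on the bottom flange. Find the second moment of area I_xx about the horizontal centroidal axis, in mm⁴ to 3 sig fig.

Split into non-overlapping primitives; take the origin at the lower-left of the bounding box.
Bottom flange: 210 × 20, A = 4 200 mm², y = 10 mm, Ī = 140 000 mm⁴.
Web: 10 × 280, A = 2 800 mm², y = 160 mm, Ī = 18 293 333 mm⁴.
Top flange: 210 × 20, A = 4 200 mm², y = 310 mm, Ī = 140 000 mm⁴.
Hole (subtracted): ⌀4, A = 12.566 mm², y = 10 mm, Ī = 12.566 mm⁴.
Centroid: ȳ = ΣA·y / ΣA = 160.17 mm.
Transfer each piece to the horizontal centroidal axis using Ī + A·d² with d = y − 160.17:
  bottom flange: d = -150.17 mm → contributes +94 852 415 mm⁴
  web: d = -0.16849 mm → contributes +18 293 413 mm⁴
  top flange: d = 149.83 mm → contributes +94 427 824 mm⁴
  hole: d = -150.17 mm → contributes −283 391 mm⁴
Total I = 207 290 260 mm⁴.

I_xx ≈ 2.07 × 10⁸ mm⁴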